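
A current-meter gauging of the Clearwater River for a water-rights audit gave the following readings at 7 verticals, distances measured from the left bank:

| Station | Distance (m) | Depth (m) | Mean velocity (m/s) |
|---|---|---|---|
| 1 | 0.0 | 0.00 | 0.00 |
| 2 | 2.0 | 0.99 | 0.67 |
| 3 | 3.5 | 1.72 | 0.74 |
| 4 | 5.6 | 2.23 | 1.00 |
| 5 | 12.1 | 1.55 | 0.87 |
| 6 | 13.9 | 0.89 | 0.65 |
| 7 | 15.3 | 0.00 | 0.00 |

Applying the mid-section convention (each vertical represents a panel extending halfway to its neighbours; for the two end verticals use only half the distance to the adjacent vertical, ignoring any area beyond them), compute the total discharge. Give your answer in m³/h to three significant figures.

70400 m³/h

w_2 = (3.5 − 0.0)/2 = 1.75 m; q_2 = 0.67 × 0.99 × 1.75 = 1.161 m³/s
w_3 = (5.6 − 2.0)/2 = 1.8 m; q_3 = 0.74 × 1.72 × 1.8 = 2.291 m³/s
w_4 = (12.1 − 3.5)/2 = 4.3 m; q_4 = 1.00 × 2.23 × 4.3 = 9.589 m³/s
w_5 = (13.9 − 5.6)/2 = 4.15 m; q_5 = 0.87 × 1.55 × 4.15 = 5.596 m³/s
w_6 = (15.3 − 12.1)/2 = 1.6 m; q_6 = 0.65 × 0.89 × 1.6 = 0.9256 m³/s
Stations 1, 7 contribute zero (depth or velocity is 0).
Q = Σ qᵢ = 19.56 m³/s
= 19.56 × 3600 = 70430 m³/h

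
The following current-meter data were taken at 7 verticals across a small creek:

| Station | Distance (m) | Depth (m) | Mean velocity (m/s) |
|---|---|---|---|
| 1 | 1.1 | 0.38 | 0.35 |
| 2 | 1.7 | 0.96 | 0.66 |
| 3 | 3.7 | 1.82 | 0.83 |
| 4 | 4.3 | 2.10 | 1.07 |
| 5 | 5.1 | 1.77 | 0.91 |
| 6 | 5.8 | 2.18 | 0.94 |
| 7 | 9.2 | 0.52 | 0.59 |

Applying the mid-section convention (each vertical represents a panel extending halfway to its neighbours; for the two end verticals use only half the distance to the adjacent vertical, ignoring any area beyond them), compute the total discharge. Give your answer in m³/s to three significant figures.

10.3 m³/s

w_1 = (1.7 − 1.1)/2 = 0.3 m; q_1 = 0.35 × 0.38 × 0.3 = 0.03990 m³/s
w_2 = (3.7 − 1.1)/2 = 1.3 m; q_2 = 0.66 × 0.96 × 1.3 = 0.8237 m³/s
w_3 = (4.3 − 1.7)/2 = 1.3 m; q_3 = 0.83 × 1.82 × 1.3 = 1.964 m³/s
w_4 = (5.1 − 3.7)/2 = 0.7 m; q_4 = 1.07 × 2.10 × 0.7 = 1.573 m³/s
w_5 = (5.8 − 4.3)/2 = 0.75 m; q_5 = 0.91 × 1.77 × 0.75 = 1.208 m³/s
w_6 = (9.2 − 5.1)/2 = 2.05 m; q_6 = 0.94 × 2.18 × 2.05 = 4.201 m³/s
w_7 = (9.2 − 5.8)/2 = 1.7 m; q_7 = 0.59 × 0.52 × 1.7 = 0.5216 m³/s
Q = Σ qᵢ = 10.33 m³/s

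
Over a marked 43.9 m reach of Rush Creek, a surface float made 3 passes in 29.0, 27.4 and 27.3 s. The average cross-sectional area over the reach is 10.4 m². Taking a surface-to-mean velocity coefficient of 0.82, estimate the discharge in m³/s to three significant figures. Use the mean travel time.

13.4 m³/s

t̄ = (29.0 + 27.4 + 27.3) / 3 = 27.9 s
v_surface = L / t̄ = 43.9 / 27.9 = 1.573 m/s
v_mean = 0.82 × 1.573 = 1.290 m/s
Q = A × v_mean = 10.4 × 1.290 = 13.42 m³/s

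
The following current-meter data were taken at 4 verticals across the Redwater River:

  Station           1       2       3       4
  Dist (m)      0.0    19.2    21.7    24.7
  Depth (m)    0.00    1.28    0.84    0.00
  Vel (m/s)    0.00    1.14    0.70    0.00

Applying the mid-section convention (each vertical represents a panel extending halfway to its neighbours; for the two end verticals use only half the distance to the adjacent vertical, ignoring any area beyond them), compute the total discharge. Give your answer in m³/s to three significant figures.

w_2 = (21.7 − 0.0)/2 = 10.85 m; q_2 = 1.14 × 1.28 × 10.85 = 15.83 m³/s
w_3 = (24.7 − 19.2)/2 = 2.75 m; q_3 = 0.70 × 0.84 × 2.75 = 1.617 m³/s
Stations 1, 4 contribute zero (depth or velocity is 0).
Q = Σ qᵢ = 17.45 m³/s

17.4 m³/s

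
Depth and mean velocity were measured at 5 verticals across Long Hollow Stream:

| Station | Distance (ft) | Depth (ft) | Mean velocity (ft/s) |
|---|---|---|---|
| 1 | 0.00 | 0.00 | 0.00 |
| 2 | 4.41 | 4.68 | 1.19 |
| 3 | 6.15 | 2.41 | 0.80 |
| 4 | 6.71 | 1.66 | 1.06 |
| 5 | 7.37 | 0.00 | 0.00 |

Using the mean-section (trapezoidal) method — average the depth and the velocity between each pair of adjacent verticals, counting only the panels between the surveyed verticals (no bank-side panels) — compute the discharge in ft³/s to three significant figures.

13.6 ft³/s

Panel 1-2: Δb = 4.41 ft, d̄ = (0.00+4.68)/2 = 2.34, v̄ = (0.00+1.19)/2 = 0.595 → q = 4.41×2.34×0.595 = 6.140 ft³/s
Panel 2-3: Δb = 1.74 ft, d̄ = (4.68+2.41)/2 = 3.545, v̄ = (1.19+0.80)/2 = 0.995 → q = 1.74×3.545×0.995 = 6.137 ft³/s
Panel 3-4: Δb = 0.56 ft, d̄ = (2.41+1.66)/2 = 2.035, v̄ = (0.80+1.06)/2 = 0.93 → q = 0.56×2.035×0.93 = 1.060 ft³/s
Panel 4-5: Δb = 0.66 ft, d̄ = (1.66+0.00)/2 = 0.83, v̄ = (1.06+0.00)/2 = 0.53 → q = 0.66×0.83×0.53 = 0.2903 ft³/s
Q = Σ q = 13.63 ft³/s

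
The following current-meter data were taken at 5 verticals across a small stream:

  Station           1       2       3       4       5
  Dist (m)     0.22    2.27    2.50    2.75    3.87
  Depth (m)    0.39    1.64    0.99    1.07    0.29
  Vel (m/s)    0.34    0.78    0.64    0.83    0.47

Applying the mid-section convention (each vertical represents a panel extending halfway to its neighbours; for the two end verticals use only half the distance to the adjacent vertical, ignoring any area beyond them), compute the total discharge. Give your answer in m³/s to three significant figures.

2.43 m³/s

w_1 = (2.27 − 0.22)/2 = 1.025 m; q_1 = 0.34 × 0.39 × 1.025 = 0.1359 m³/s
w_2 = (2.50 − 0.22)/2 = 1.14 m; q_2 = 0.78 × 1.64 × 1.14 = 1.458 m³/s
w_3 = (2.75 − 2.27)/2 = 0.24 m; q_3 = 0.64 × 0.99 × 0.24 = 0.1521 m³/s
w_4 = (3.87 − 2.50)/2 = 0.685 m; q_4 = 0.83 × 1.07 × 0.685 = 0.6083 m³/s
w_5 = (3.87 − 2.75)/2 = 0.56 m; q_5 = 0.47 × 0.29 × 0.56 = 0.07633 m³/s
Q = Σ qᵢ = 2.431 m³/s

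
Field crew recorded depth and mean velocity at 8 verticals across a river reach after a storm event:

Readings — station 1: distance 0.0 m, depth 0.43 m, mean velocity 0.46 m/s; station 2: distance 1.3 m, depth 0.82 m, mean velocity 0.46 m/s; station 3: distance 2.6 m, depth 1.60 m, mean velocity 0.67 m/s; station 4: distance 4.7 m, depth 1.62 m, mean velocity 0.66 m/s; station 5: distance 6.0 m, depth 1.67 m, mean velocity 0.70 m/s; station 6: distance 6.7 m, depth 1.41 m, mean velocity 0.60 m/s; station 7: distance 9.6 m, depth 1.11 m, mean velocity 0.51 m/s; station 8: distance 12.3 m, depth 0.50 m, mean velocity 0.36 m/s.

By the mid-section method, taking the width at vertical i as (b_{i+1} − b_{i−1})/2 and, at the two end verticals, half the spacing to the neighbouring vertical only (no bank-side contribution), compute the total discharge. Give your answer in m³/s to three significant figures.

w_1 = (1.3 − 0.0)/2 = 0.65 m; q_1 = 0.46 × 0.43 × 0.65 = 0.1286 m³/s
w_2 = (2.6 − 0.0)/2 = 1.3 m; q_2 = 0.46 × 0.82 × 1.3 = 0.4904 m³/s
w_3 = (4.7 − 1.3)/2 = 1.7 m; q_3 = 0.67 × 1.60 × 1.7 = 1.822 m³/s
w_4 = (6.0 − 2.6)/2 = 1.7 m; q_4 = 0.66 × 1.62 × 1.7 = 1.818 m³/s
w_5 = (6.7 − 4.7)/2 = 1 m; q_5 = 0.70 × 1.67 × 1 = 1.169 m³/s
w_6 = (9.6 − 6.0)/2 = 1.8 m; q_6 = 0.60 × 1.41 × 1.8 = 1.523 m³/s
w_7 = (12.3 − 6.7)/2 = 2.8 m; q_7 = 0.51 × 1.11 × 2.8 = 1.585 m³/s
w_8 = (12.3 − 9.6)/2 = 1.35 m; q_8 = 0.36 × 0.50 × 1.35 = 0.2430 m³/s
Q = Σ qᵢ = 8.779 m³/s

8.78 m³/s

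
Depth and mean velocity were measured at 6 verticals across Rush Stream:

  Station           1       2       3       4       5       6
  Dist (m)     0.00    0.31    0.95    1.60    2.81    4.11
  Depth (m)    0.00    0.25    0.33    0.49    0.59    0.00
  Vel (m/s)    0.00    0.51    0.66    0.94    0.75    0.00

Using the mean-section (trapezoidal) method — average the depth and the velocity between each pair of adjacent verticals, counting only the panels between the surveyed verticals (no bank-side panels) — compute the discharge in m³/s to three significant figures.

1.03 m³/s

Panel 1-2: Δb = 0.31 m, d̄ = (0.00+0.25)/2 = 0.125, v̄ = (0.00+0.51)/2 = 0.255 → q = 0.31×0.125×0.255 = 0.009881 m³/s
Panel 2-3: Δb = 0.64 m, d̄ = (0.25+0.33)/2 = 0.29, v̄ = (0.51+0.66)/2 = 0.585 → q = 0.64×0.29×0.585 = 0.1086 m³/s
Panel 3-4: Δb = 0.65 m, d̄ = (0.33+0.49)/2 = 0.41, v̄ = (0.66+0.94)/2 = 0.8 → q = 0.65×0.41×0.8 = 0.2132 m³/s
Panel 4-5: Δb = 1.21 m, d̄ = (0.49+0.59)/2 = 0.54, v̄ = (0.94+0.75)/2 = 0.845 → q = 1.21×0.54×0.845 = 0.5521 m³/s
Panel 5-6: Δb = 1.3 m, d̄ = (0.59+0.00)/2 = 0.295, v̄ = (0.75+0.00)/2 = 0.375 → q = 1.3×0.295×0.375 = 0.1438 m³/s
Q = Σ q = 1.028 m³/s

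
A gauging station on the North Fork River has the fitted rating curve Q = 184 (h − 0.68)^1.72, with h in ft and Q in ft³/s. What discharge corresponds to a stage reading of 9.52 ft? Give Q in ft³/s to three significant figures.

7810 ft³/s

Q = 184 × (9.52 − 0.68)^1.72 = 184 × 8.84^1.72 = 7811 ft³/s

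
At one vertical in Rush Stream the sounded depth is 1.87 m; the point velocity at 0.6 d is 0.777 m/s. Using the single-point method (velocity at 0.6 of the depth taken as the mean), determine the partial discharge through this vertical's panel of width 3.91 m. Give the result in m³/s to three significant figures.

v̄ = v₀.₆ = 0.777 m/s
q = v̄ × d × w = 0.7770 × 1.87 × 3.91 = 5.681 m³/s

5.68 m³/s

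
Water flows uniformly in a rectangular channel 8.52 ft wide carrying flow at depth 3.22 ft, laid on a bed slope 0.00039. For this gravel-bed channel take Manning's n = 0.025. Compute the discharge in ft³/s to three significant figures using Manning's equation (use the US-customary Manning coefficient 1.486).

A = b·y = 8.52 × 3.22 = 27.43 ft²
P = b + 2y = 8.52 + 2×3.22 = 14.96 ft
R = A/P = 27.43/14.96 = 1.834 ft
Q = (1.486/n)·A·R^(2/3)·S^(1/2) = (1.486/0.025) × 27.43 × 1.834^(2/3) × 0.00039^(1/2) = 48.25 ft³/s

48.2 ft³/s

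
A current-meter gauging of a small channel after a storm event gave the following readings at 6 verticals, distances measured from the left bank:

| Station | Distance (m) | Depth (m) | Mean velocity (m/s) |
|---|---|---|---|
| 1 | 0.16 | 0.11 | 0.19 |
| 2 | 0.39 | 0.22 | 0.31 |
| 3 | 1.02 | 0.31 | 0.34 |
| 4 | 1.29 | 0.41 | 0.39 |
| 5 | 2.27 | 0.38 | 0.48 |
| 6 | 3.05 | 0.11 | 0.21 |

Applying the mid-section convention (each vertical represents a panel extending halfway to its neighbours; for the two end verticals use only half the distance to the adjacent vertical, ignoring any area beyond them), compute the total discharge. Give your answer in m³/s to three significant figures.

0.349 m³/s

w_1 = (0.39 − 0.16)/2 = 0.115 m; q_1 = 0.19 × 0.11 × 0.115 = 0.002404 m³/s
w_2 = (1.02 − 0.16)/2 = 0.43 m; q_2 = 0.31 × 0.22 × 0.43 = 0.02933 m³/s
w_3 = (1.29 − 0.39)/2 = 0.45 m; q_3 = 0.34 × 0.31 × 0.45 = 0.04743 m³/s
w_4 = (2.27 − 1.02)/2 = 0.625 m; q_4 = 0.39 × 0.41 × 0.625 = 0.09994 m³/s
w_5 = (3.05 − 1.29)/2 = 0.88 m; q_5 = 0.48 × 0.38 × 0.88 = 0.1605 m³/s
w_6 = (3.05 − 2.27)/2 = 0.39 m; q_6 = 0.21 × 0.11 × 0.39 = 0.009009 m³/s
Q = Σ qᵢ = 0.3486 m³/s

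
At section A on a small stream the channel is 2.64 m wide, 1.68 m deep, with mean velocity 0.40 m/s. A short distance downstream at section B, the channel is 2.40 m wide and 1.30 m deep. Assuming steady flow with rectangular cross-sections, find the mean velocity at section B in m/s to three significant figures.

Q = A₁V₁ = (2.64×1.68) × 0.40 = 1.774 m³/s
A₂ = 2.40 × 1.30 = 3.120 m²
V₂ = Q/A₂ = 1.774/3.120 = 0.5686 m/s

0.569 m/s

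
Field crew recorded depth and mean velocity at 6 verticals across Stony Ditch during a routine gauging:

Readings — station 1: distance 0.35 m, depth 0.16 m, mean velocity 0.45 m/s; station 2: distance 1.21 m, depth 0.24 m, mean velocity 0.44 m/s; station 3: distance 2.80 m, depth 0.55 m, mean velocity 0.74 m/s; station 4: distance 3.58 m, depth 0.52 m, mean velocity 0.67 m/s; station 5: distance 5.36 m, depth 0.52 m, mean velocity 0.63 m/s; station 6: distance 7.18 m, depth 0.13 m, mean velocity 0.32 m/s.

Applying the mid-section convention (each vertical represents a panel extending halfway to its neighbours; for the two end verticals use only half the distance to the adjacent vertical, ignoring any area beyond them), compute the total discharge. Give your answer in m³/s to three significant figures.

w_1 = (1.21 − 0.35)/2 = 0.43 m; q_1 = 0.45 × 0.16 × 0.43 = 0.03096 m³/s
w_2 = (2.80 − 0.35)/2 = 1.225 m; q_2 = 0.44 × 0.24 × 1.225 = 0.1294 m³/s
w_3 = (3.58 − 1.21)/2 = 1.185 m; q_3 = 0.74 × 0.55 × 1.185 = 0.4823 m³/s
w_4 = (5.36 − 2.80)/2 = 1.28 m; q_4 = 0.67 × 0.52 × 1.28 = 0.4460 m³/s
w_5 = (7.18 − 3.58)/2 = 1.8 m; q_5 = 0.63 × 0.52 × 1.8 = 0.5897 m³/s
w_6 = (7.18 − 5.36)/2 = 0.91 m; q_6 = 0.32 × 0.13 × 0.91 = 0.03786 m³/s
Q = Σ qᵢ = 1.716 m³/s

1.72 m³/s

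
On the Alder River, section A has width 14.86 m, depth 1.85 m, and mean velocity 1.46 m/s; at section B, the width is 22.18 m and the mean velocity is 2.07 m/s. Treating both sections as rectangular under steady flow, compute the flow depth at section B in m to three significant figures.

Q = A₁V₁ = (14.86×1.85) × 1.46 = 40.14 m³/s
d₂ = Q/(b₂ V₂) = 40.14/(22.18×2.07) = 0.8742 m

0.874 m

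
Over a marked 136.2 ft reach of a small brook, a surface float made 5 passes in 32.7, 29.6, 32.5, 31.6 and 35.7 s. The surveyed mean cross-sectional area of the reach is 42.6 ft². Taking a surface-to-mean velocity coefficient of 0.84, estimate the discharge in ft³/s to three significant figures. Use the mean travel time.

150 ft³/s

t̄ = (32.7 + 29.6 + 32.5 + 31.6 + 35.7) / 5 = 32.42 s
v_surface = L / t̄ = 136.2 / 32.42 = 4.201 ft/s
v_mean = 0.84 × 4.201 = 3.529 ft/s
Q = A × v_mean = 42.6 × 3.529 = 150.3 ft³/s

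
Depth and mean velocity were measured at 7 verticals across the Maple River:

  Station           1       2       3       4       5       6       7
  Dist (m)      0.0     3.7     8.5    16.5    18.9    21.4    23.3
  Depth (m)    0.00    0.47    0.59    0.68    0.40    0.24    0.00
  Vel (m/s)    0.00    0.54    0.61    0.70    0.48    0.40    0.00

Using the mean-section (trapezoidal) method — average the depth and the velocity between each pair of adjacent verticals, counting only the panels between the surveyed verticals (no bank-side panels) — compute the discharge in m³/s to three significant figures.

Panel 1-2: Δb = 3.7 m, d̄ = (0.00+0.47)/2 = 0.235, v̄ = (0.00+0.54)/2 = 0.27 → q = 3.7×0.235×0.27 = 0.2348 m³/s
Panel 2-3: Δb = 4.8 m, d̄ = (0.47+0.59)/2 = 0.53, v̄ = (0.54+0.61)/2 = 0.575 → q = 4.8×0.53×0.575 = 1.463 m³/s
Panel 3-4: Δb = 8 m, d̄ = (0.59+0.68)/2 = 0.635, v̄ = (0.61+0.70)/2 = 0.655 → q = 8×0.635×0.655 = 3.327 m³/s
Panel 4-5: Δb = 2.4 m, d̄ = (0.68+0.40)/2 = 0.54, v̄ = (0.70+0.48)/2 = 0.59 → q = 2.4×0.54×0.59 = 0.7646 m³/s
Panel 5-6: Δb = 2.5 m, d̄ = (0.40+0.24)/2 = 0.32, v̄ = (0.48+0.40)/2 = 0.44 → q = 2.5×0.32×0.44 = 0.3520 m³/s
Panel 6-7: Δb = 1.9 m, d̄ = (0.24+0.00)/2 = 0.12, v̄ = (0.40+0.00)/2 = 0.2 → q = 1.9×0.12×0.2 = 0.04560 m³/s
Q = Σ q = 6.187 m³/s

6.19 m³/s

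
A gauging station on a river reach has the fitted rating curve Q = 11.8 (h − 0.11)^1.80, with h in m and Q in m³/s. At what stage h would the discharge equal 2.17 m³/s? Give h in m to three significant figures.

h − h₀ = (Q/C)^(1/b) = (2.17/11.8)^(1/1.80) = 0.3903 m
h = 0.11 + 0.3903 = 0.5003 m

0.500 m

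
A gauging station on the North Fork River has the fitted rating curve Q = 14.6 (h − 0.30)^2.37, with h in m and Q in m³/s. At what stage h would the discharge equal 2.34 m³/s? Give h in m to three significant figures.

0.762 m

h − h₀ = (Q/C)^(1/b) = (2.34/14.6)^(1/2.37) = 0.4618 m
h = 0.30 + 0.4618 = 0.7618 m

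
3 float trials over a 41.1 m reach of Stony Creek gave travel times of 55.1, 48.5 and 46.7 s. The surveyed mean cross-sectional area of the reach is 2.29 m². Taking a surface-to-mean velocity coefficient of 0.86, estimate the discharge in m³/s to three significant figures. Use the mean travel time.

t̄ = (55.1 + 48.5 + 46.7) / 3 = 50.1 s
v_surface = L / t̄ = 41.1 / 50.1 = 0.8204 m/s
v_mean = 0.86 × 0.8204 = 0.7055 m/s
Q = A × v_mean = 2.29 × 0.7055 = 1.616 m³/s

1.62 m³/s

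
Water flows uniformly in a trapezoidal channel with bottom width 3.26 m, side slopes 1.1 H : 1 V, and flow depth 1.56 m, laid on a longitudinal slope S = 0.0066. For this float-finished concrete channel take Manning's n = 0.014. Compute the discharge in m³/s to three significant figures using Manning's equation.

A = (b + z·y)·y = (3.26 + 1.1×1.56)×1.56 = 7.763 m²
P = b + 2y√(1+z²) = 3.26 + 2×1.56×√(1+1.1²) = 7.898 m
R = A/P = 7.763/7.898 = 0.9828 m
Q = (1/n)·A·R^(2/3)·S^(1/2) = (1/0.014) × 7.763 × 0.9828^(2/3) × 0.0066^(1/2) = 44.53 m³/s

44.5 m³/s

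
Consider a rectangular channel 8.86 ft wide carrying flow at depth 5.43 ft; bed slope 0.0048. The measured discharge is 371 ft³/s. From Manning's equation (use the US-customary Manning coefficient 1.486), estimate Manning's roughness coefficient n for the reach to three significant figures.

0.0242

A = b·y = 8.86 × 5.43 = 48.11 ft²
P = b + 2y = 8.86 + 2×5.43 = 19.72 ft
R = A/P = 48.11/19.72 = 2.440 ft
n = (1.486/Q)·A·R^(2/3)·S^(1/2) = (1.486/371) × 48.11 × 1.812 × 0.06928 = 0.02419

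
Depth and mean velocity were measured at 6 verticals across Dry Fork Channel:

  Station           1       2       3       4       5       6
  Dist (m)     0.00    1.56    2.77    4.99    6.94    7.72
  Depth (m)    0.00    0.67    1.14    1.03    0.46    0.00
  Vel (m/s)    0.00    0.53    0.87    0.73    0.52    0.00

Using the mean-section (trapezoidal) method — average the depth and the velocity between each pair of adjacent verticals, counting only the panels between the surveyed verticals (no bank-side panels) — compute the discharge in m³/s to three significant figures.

Panel 1-2: Δb = 1.56 m, d̄ = (0.00+0.67)/2 = 0.335, v̄ = (0.00+0.53)/2 = 0.265 → q = 1.56×0.335×0.265 = 0.1385 m³/s
Panel 2-3: Δb = 1.21 m, d̄ = (0.67+1.14)/2 = 0.905, v̄ = (0.53+0.87)/2 = 0.7 → q = 1.21×0.905×0.7 = 0.7665 m³/s
Panel 3-4: Δb = 2.22 m, d̄ = (1.14+1.03)/2 = 1.085, v̄ = (0.87+0.73)/2 = 0.8 → q = 2.22×1.085×0.8 = 1.927 m³/s
Panel 4-5: Δb = 1.95 m, d̄ = (1.03+0.46)/2 = 0.745, v̄ = (0.73+0.52)/2 = 0.625 → q = 1.95×0.745×0.625 = 0.9080 m³/s
Panel 5-6: Δb = 0.78 m, d̄ = (0.46+0.00)/2 = 0.23, v̄ = (0.52+0.00)/2 = 0.26 → q = 0.78×0.23×0.26 = 0.04664 m³/s
Q = Σ q = 3.787 m³/s

3.79 m³/s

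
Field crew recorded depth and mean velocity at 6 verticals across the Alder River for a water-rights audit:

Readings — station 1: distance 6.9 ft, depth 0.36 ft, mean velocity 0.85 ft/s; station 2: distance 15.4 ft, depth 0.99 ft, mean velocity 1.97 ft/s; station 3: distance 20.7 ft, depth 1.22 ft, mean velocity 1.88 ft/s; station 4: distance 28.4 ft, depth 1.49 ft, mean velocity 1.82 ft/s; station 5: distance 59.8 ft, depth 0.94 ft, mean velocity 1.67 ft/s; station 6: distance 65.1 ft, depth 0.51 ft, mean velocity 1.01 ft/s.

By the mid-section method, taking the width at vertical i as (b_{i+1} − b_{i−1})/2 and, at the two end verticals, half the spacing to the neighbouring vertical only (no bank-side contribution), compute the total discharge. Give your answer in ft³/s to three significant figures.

w_1 = (15.4 − 6.9)/2 = 4.25 ft; q_1 = 0.85 × 0.36 × 4.25 = 1.301 ft³/s
w_2 = (20.7 − 6.9)/2 = 6.9 ft; q_2 = 1.97 × 0.99 × 6.9 = 13.46 ft³/s
w_3 = (28.4 − 15.4)/2 = 6.5 ft; q_3 = 1.88 × 1.22 × 6.5 = 14.91 ft³/s
w_4 = (59.8 − 20.7)/2 = 19.55 ft; q_4 = 1.82 × 1.49 × 19.55 = 53.02 ft³/s
w_5 = (65.1 − 28.4)/2 = 18.35 ft; q_5 = 1.67 × 0.94 × 18.35 = 28.81 ft³/s
w_6 = (65.1 − 59.8)/2 = 2.65 ft; q_6 = 1.01 × 0.51 × 2.65 = 1.365 ft³/s
Q = Σ qᵢ = 112.9 ft³/s

113 ft³/s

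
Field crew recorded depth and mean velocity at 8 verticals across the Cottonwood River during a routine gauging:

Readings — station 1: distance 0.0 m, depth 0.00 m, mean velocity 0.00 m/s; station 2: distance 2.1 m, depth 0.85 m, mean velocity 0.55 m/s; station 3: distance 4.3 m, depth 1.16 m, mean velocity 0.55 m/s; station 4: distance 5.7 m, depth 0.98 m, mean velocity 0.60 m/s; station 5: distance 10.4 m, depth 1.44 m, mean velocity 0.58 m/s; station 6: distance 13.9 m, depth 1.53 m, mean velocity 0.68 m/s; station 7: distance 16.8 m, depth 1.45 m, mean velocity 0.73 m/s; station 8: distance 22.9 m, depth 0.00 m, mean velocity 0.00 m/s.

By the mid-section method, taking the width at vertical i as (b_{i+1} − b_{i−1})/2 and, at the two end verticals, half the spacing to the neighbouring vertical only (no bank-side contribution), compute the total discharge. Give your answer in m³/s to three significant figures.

w_2 = (4.3 − 0.0)/2 = 2.15 m; q_2 = 0.55 × 0.85 × 2.15 = 1.005 m³/s
w_3 = (5.7 − 2.1)/2 = 1.8 m; q_3 = 0.55 × 1.16 × 1.8 = 1.148 m³/s
w_4 = (10.4 − 4.3)/2 = 3.05 m; q_4 = 0.60 × 0.98 × 3.05 = 1.793 m³/s
w_5 = (13.9 − 5.7)/2 = 4.1 m; q_5 = 0.58 × 1.44 × 4.1 = 3.424 m³/s
w_6 = (16.8 − 10.4)/2 = 3.2 m; q_6 = 0.68 × 1.53 × 3.2 = 3.329 m³/s
w_7 = (22.9 − 13.9)/2 = 4.5 m; q_7 = 0.73 × 1.45 × 4.5 = 4.763 m³/s
Stations 1, 8 contribute zero (depth or velocity is 0).
Q = Σ qᵢ = 15.46 m³/s

15.5 m³/s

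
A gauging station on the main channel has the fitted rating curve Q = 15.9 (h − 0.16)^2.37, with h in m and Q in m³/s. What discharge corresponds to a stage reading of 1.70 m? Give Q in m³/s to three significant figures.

Q = 15.9 × (1.70 − 0.16)^2.37 = 15.9 × 1.54^2.37 = 44.24 m³/s

44.2 m³/s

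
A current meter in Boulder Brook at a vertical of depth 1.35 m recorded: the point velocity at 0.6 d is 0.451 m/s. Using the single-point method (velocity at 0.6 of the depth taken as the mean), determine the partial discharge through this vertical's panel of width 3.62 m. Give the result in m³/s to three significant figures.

2.20 m³/s

v̄ = v₀.₆ = 0.451 m/s
q = v̄ × d × w = 0.4510 × 1.35 × 3.62 = 2.204 m³/s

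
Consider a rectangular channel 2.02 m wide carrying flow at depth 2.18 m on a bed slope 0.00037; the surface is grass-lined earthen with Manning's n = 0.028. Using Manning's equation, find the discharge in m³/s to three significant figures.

2.36 m³/s

A = b·y = 2.02 × 2.18 = 4.404 m²
P = b + 2y = 2.02 + 2×2.18 = 6.380 m
R = A/P = 4.404/6.380 = 0.6902 m
Q = (1/n)·A·R^(2/3)·S^(1/2) = (1/0.028) × 4.404 × 0.6902^(2/3) × 0.00037^(1/2) = 2.363 m³/s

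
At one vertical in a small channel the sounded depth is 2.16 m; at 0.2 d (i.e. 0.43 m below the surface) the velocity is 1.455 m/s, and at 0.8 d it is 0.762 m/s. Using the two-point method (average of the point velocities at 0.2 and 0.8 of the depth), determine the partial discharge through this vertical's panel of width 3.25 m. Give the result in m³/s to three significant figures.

7.78 m³/s

v̄ = (1.455 + 0.762) / 2 = 1.109 m/s
q = v̄ × d × w = 1.109 × 2.16 × 3.25 = 7.782 m³/s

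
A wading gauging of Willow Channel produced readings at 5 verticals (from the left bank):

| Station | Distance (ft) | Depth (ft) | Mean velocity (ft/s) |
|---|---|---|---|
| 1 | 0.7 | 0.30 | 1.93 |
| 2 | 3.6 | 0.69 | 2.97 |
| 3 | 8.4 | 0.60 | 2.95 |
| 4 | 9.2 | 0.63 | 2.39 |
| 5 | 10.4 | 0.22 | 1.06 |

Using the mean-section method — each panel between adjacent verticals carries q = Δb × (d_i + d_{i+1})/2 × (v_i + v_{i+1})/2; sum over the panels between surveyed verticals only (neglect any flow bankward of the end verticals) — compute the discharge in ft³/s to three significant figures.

Panel 1-2: Δb = 2.9 ft, d̄ = (0.30+0.69)/2 = 0.495, v̄ = (1.93+2.97)/2 = 2.45 → q = 2.9×0.495×2.45 = 3.517 ft³/s
Panel 2-3: Δb = 4.8 ft, d̄ = (0.69+0.60)/2 = 0.645, v̄ = (2.97+2.95)/2 = 2.96 → q = 4.8×0.645×2.96 = 9.164 ft³/s
Panel 3-4: Δb = 0.8 ft, d̄ = (0.60+0.63)/2 = 0.615, v̄ = (2.95+2.39)/2 = 2.67 → q = 0.8×0.615×2.67 = 1.314 ft³/s
Panel 4-5: Δb = 1.2 ft, d̄ = (0.63+0.22)/2 = 0.425, v̄ = (2.39+1.06)/2 = 1.725 → q = 1.2×0.425×1.725 = 0.8798 ft³/s
Q = Σ q = 14.87 ft³/s

14.9 ft³/s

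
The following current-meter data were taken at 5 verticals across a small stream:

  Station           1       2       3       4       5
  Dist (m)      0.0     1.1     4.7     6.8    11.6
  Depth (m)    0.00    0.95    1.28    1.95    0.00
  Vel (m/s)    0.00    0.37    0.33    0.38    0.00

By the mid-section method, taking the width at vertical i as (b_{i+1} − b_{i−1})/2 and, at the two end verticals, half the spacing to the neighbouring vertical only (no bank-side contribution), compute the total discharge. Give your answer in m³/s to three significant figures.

4.59 m³/s

w_2 = (4.7 − 0.0)/2 = 2.35 m; q_2 = 0.37 × 0.95 × 2.35 = 0.8260 m³/s
w_3 = (6.8 − 1.1)/2 = 2.85 m; q_3 = 0.33 × 1.28 × 2.85 = 1.204 m³/s
w_4 = (11.6 − 4.7)/2 = 3.45 m; q_4 = 0.38 × 1.95 × 3.45 = 2.556 m³/s
Stations 1, 5 contribute zero (depth or velocity is 0).
Q = Σ qᵢ = 4.586 m³/s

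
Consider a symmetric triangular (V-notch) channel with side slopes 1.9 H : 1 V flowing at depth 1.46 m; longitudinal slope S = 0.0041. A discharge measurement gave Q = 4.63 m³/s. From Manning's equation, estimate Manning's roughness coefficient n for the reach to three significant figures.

0.0419

A = z·y² = 1.9×1.46² = 4.050 m²
P = 2y√(1+z²) = 2×1.46×√(1+1.9²) = 6.270 m
R = A/P = 4.050/6.270 = 0.6460 m
n = (1/Q)·A·R^(2/3)·S^(1/2) = (1/4.63) × 4.050 × 0.7473 × 0.06403 = 0.04186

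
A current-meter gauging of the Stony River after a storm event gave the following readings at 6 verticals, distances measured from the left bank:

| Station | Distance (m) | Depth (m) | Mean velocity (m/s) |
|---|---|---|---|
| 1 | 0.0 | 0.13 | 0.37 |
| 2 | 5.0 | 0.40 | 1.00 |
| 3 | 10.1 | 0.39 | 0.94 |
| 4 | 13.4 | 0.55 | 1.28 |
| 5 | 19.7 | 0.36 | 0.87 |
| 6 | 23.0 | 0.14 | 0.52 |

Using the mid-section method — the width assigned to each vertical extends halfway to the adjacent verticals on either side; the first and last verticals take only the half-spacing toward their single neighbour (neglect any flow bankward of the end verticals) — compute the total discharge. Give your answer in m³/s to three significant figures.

w_1 = (5.0 − 0.0)/2 = 2.5 m; q_1 = 0.37 × 0.13 × 2.5 = 0.1203 m³/s
w_2 = (10.1 − 0.0)/2 = 5.05 m; q_2 = 1.00 × 0.40 × 5.05 = 2.020 m³/s
w_3 = (13.4 − 5.0)/2 = 4.2 m; q_3 = 0.94 × 0.39 × 4.2 = 1.540 m³/s
w_4 = (19.7 − 10.1)/2 = 4.8 m; q_4 = 1.28 × 0.55 × 4.8 = 3.379 m³/s
w_5 = (23.0 − 13.4)/2 = 4.8 m; q_5 = 0.87 × 0.36 × 4.8 = 1.503 m³/s
w_6 = (23.0 − 19.7)/2 = 1.65 m; q_6 = 0.52 × 0.14 × 1.65 = 0.1201 m³/s
Q = Σ qᵢ = 8.683 m³/s

8.68 m³/s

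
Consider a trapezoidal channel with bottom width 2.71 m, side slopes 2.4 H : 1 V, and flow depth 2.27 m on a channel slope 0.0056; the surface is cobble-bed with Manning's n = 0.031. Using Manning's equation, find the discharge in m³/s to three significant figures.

52.6 m³/s

A = (b + z·y)·y = (2.71 + 2.4×2.27)×2.27 = 18.52 m²
P = b + 2y√(1+z²) = 2.71 + 2×2.27×√(1+2.4²) = 14.51 m
R = A/P = 18.52/14.51 = 1.276 m
Q = (1/n)·A·R^(2/3)·S^(1/2) = (1/0.031) × 18.52 × 1.276^(2/3) × 0.0056^(1/2) = 52.59 m³/s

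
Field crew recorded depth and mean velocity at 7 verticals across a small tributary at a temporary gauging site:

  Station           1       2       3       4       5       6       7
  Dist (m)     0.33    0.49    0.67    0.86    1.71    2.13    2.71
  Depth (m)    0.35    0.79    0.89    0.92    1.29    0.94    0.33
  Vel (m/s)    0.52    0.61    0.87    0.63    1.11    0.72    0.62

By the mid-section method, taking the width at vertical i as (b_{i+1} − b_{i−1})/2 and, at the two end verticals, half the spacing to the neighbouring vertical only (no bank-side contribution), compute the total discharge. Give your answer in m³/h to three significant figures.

6650 m³/h

w_1 = (0.49 − 0.33)/2 = 0.08 m; q_1 = 0.52 × 0.35 × 0.08 = 0.01456 m³/s
w_2 = (0.67 − 0.33)/2 = 0.17 m; q_2 = 0.61 × 0.79 × 0.17 = 0.08192 m³/s
w_3 = (0.86 − 0.49)/2 = 0.185 m; q_3 = 0.87 × 0.89 × 0.185 = 0.1432 m³/s
w_4 = (1.71 − 0.67)/2 = 0.52 m; q_4 = 0.63 × 0.92 × 0.52 = 0.3014 m³/s
w_5 = (2.13 − 0.86)/2 = 0.635 m; q_5 = 1.11 × 1.29 × 0.635 = 0.9093 m³/s
w_6 = (2.71 − 1.71)/2 = 0.5 m; q_6 = 0.72 × 0.94 × 0.5 = 0.3384 m³/s
w_7 = (2.71 − 2.13)/2 = 0.29 m; q_7 = 0.62 × 0.33 × 0.29 = 0.05933 m³/s
Q = Σ qᵢ = 1.848 m³/s
= 1.848 × 3600 = 6653 m³/h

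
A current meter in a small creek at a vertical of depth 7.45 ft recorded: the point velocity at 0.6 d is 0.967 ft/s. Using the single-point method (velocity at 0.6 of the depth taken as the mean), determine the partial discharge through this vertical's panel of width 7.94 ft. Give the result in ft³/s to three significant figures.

57.2 ft³/s

v̄ = v₀.₆ = 0.967 ft/s
q = v̄ × d × w = 0.9670 × 7.45 × 7.94 = 57.20 ft³/s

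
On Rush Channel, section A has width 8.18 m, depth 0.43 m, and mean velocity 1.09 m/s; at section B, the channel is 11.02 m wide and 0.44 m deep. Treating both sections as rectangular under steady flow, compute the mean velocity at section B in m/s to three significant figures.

Q = A₁V₁ = (8.18×0.43) × 1.09 = 3.834 m³/s
A₂ = 11.02 × 0.44 = 4.849 m²
V₂ = Q/A₂ = 3.834/4.849 = 0.7907 m/s

0.791 m/s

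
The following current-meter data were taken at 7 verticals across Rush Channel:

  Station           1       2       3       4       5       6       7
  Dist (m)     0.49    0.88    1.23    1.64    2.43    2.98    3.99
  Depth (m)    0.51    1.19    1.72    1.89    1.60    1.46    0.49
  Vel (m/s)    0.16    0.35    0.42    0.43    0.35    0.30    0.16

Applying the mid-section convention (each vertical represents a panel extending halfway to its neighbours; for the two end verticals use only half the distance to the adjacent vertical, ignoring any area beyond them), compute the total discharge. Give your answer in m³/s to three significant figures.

1.69 m³/s

w_1 = (0.88 − 0.49)/2 = 0.195 m; q_1 = 0.16 × 0.51 × 0.195 = 0.01591 m³/s
w_2 = (1.23 − 0.49)/2 = 0.37 m; q_2 = 0.35 × 1.19 × 0.37 = 0.1541 m³/s
w_3 = (1.64 − 0.88)/2 = 0.38 m; q_3 = 0.42 × 1.72 × 0.38 = 0.2745 m³/s
w_4 = (2.43 − 1.23)/2 = 0.6 m; q_4 = 0.43 × 1.89 × 0.6 = 0.4876 m³/s
w_5 = (2.98 − 1.64)/2 = 0.67 m; q_5 = 0.35 × 1.60 × 0.67 = 0.3752 m³/s
w_6 = (3.99 − 2.43)/2 = 0.78 m; q_6 = 0.30 × 1.46 × 0.78 = 0.3416 m³/s
w_7 = (3.99 − 2.98)/2 = 0.505 m; q_7 = 0.16 × 0.49 × 0.505 = 0.03959 m³/s
Q = Σ qᵢ = 1.689 m³/s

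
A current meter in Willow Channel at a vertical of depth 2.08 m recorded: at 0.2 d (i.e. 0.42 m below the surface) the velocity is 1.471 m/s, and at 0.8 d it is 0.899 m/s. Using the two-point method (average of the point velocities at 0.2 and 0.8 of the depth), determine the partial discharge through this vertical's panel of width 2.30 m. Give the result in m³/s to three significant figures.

v̄ = (1.471 + 0.899) / 2 = 1.185 m/s
q = v̄ × d × w = 1.185 × 2.08 × 2.30 = 5.669 m³/s

5.67 m³/s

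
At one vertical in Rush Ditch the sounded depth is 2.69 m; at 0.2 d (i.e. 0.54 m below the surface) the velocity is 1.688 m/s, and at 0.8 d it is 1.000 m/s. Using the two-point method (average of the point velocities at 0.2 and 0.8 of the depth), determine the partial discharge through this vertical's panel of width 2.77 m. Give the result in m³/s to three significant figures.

10.0 m³/s

v̄ = (1.688 + 1.000) / 2 = 1.344 m/s
q = v̄ × d × w = 1.344 × 2.69 × 2.77 = 10.01 m³/s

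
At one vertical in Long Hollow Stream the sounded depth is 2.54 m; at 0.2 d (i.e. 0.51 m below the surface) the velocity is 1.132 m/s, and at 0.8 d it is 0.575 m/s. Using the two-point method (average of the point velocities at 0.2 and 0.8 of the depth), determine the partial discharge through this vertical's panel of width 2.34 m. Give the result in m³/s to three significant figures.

5.07 m³/s

v̄ = (1.132 + 0.575) / 2 = 0.8535 m/s
q = v̄ × d × w = 0.8535 × 2.54 × 2.34 = 5.073 m³/s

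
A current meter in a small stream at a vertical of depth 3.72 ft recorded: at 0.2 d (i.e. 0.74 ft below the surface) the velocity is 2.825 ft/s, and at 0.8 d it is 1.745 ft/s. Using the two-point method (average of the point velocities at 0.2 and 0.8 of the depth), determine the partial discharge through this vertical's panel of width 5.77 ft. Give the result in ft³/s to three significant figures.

49.0 ft³/s

v̄ = (2.825 + 1.745) / 2 = 2.285 ft/s
q = v̄ × d × w = 2.285 × 3.72 × 5.77 = 49.05 ft³/s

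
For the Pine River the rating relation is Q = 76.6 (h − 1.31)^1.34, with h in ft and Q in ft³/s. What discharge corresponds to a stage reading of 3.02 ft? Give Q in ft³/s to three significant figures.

Q = 76.6 × (3.02 − 1.31)^1.34 = 76.6 × 1.71^1.34 = 157.2 ft³/s

157 ft³/s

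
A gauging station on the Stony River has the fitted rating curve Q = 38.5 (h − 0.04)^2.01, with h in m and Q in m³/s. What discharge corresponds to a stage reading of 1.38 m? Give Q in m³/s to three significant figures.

Q = 38.5 × (1.38 − 0.04)^2.01 = 38.5 × 1.34^2.01 = 69.33 m³/s

69.3 m³/s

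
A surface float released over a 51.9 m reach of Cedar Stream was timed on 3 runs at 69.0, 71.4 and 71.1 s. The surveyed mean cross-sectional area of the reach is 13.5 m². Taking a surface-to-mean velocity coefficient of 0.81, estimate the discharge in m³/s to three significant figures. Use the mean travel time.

t̄ = (69.0 + 71.4 + 71.1) / 3 = 70.5 s
v_surface = L / t̄ = 51.9 / 70.5 = 0.7362 m/s
v_mean = 0.81 × 0.7362 = 0.5963 m/s
Q = A × v_mean = 13.5 × 0.5963 = 8.050 m³/s

8.05 m³/s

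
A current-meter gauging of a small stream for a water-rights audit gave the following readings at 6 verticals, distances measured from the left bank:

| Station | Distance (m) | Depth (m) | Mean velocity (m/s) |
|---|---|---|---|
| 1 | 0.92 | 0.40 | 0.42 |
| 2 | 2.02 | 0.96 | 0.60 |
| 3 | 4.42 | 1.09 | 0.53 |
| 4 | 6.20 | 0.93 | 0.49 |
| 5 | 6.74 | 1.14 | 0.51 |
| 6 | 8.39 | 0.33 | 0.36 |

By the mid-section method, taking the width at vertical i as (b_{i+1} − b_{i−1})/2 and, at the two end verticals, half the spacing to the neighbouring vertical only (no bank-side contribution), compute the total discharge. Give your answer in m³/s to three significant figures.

w_1 = (2.02 − 0.92)/2 = 0.55 m; q_1 = 0.42 × 0.40 × 0.55 = 0.09240 m³/s
w_2 = (4.42 − 0.92)/2 = 1.75 m; q_2 = 0.60 × 0.96 × 1.75 = 1.008 m³/s
w_3 = (6.20 − 2.02)/2 = 2.09 m; q_3 = 0.53 × 1.09 × 2.09 = 1.207 m³/s
w_4 = (6.74 − 4.42)/2 = 1.16 m; q_4 = 0.49 × 0.93 × 1.16 = 0.5286 m³/s
w_5 = (8.39 − 6.20)/2 = 1.095 m; q_5 = 0.51 × 1.14 × 1.095 = 0.6366 m³/s
w_6 = (8.39 − 6.74)/2 = 0.825 m; q_6 = 0.36 × 0.33 × 0.825 = 0.09801 m³/s
Q = Σ qᵢ = 3.571 m³/s

3.57 m³/s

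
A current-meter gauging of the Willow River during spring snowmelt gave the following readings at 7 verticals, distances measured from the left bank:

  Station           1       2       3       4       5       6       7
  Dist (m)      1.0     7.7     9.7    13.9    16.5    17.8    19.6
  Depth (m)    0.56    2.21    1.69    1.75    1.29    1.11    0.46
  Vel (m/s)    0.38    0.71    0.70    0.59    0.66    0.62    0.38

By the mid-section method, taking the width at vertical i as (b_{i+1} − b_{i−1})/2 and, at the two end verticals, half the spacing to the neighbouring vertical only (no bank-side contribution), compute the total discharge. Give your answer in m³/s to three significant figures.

w_1 = (7.7 − 1.0)/2 = 3.35 m; q_1 = 0.38 × 0.56 × 3.35 = 0.7129 m³/s
w_2 = (9.7 − 1.0)/2 = 4.35 m; q_2 = 0.71 × 2.21 × 4.35 = 6.826 m³/s
w_3 = (13.9 − 7.7)/2 = 3.1 m; q_3 = 0.70 × 1.69 × 3.1 = 3.667 m³/s
w_4 = (16.5 − 9.7)/2 = 3.4 m; q_4 = 0.59 × 1.75 × 3.4 = 3.511 m³/s
w_5 = (17.8 − 13.9)/2 = 1.95 m; q_5 = 0.66 × 1.29 × 1.95 = 1.660 m³/s
w_6 = (19.6 − 16.5)/2 = 1.55 m; q_6 = 0.62 × 1.11 × 1.55 = 1.067 m³/s
w_7 = (19.6 − 17.8)/2 = 0.9 m; q_7 = 0.38 × 0.46 × 0.9 = 0.1573 m³/s
Q = Σ qᵢ = 17.60 m³/s

17.6 m³/s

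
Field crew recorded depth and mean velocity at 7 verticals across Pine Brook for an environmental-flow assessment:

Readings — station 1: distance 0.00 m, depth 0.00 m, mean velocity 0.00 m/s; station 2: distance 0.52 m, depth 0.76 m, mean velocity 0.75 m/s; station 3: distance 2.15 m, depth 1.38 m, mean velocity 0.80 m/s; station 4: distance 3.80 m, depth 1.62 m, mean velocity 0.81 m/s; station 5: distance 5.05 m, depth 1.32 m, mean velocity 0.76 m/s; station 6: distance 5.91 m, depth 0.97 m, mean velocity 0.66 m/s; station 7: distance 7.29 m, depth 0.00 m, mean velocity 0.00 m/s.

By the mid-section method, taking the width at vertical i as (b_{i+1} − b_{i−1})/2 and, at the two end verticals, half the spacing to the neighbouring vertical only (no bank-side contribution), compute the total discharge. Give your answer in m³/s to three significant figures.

w_2 = (2.15 − 0.00)/2 = 1.075 m; q_2 = 0.75 × 0.76 × 1.075 = 0.6128 m³/s
w_3 = (3.80 − 0.52)/2 = 1.64 m; q_3 = 0.80 × 1.38 × 1.64 = 1.811 m³/s
w_4 = (5.05 − 2.15)/2 = 1.45 m; q_4 = 0.81 × 1.62 × 1.45 = 1.903 m³/s
w_5 = (5.91 − 3.80)/2 = 1.055 m; q_5 = 0.76 × 1.32 × 1.055 = 1.058 m³/s
w_6 = (7.29 − 5.05)/2 = 1.12 m; q_6 = 0.66 × 0.97 × 1.12 = 0.7170 m³/s
Stations 1, 7 contribute zero (depth or velocity is 0).
Q = Σ qᵢ = 6.101 m³/s

6.10 m³/s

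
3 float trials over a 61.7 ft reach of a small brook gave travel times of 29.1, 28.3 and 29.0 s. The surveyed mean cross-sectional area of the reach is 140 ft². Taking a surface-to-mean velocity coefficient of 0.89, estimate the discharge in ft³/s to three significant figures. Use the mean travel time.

t̄ = (29.1 + 28.3 + 29.0) / 3 = 28.8 s
v_surface = L / t̄ = 61.7 / 28.8 = 2.142 ft/s
v_mean = 0.89 × 2.142 = 1.907 ft/s
Q = A × v_mean = 140 × 1.907 = 266.9 ft³/s

267 ft³/s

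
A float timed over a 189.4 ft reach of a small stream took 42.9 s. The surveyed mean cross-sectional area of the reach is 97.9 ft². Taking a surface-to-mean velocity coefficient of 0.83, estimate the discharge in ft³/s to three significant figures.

359 ft³/s

v_surface = L / t̄ = 189.4 / 42.9 = 4.415 ft/s
v_mean = 0.83 × 4.415 = 3.664 ft/s
Q = A × v_mean = 97.9 × 3.664 = 358.7 ft³/s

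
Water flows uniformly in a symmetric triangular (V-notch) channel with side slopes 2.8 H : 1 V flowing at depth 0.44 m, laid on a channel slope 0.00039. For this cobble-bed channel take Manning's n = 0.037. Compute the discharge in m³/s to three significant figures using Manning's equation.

0.101 m³/s

A = z·y² = 2.8×0.44² = 0.5421 m²
P = 2y√(1+z²) = 2×0.44×√(1+2.8²) = 2.616 m
R = A/P = 0.5421/2.616 = 0.2072 m
Q = (1/n)·A·R^(2/3)·S^(1/2) = (1/0.037) × 0.5421 × 0.2072^(2/3) × 0.00039^(1/2) = 0.1013 m³/s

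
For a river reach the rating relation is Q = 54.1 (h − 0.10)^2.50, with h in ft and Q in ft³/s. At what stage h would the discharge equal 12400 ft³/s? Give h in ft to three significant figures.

h − h₀ = (Q/C)^(1/b) = (12400/54.1)^(1/2.50) = 8.792 ft
h = 0.10 + 8.792 = 8.892 ft

8.89 ft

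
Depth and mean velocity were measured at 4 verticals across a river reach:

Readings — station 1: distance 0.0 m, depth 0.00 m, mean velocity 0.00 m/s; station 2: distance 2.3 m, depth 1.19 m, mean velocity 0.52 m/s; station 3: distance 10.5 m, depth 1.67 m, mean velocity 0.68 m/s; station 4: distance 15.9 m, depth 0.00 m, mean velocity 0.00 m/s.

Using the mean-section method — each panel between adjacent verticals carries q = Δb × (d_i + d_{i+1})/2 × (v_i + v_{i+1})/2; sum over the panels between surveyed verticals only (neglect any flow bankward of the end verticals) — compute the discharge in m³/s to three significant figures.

8.92 m³/s

Panel 1-2: Δb = 2.3 m, d̄ = (0.00+1.19)/2 = 0.595, v̄ = (0.00+0.52)/2 = 0.26 → q = 2.3×0.595×0.26 = 0.3558 m³/s
Panel 2-3: Δb = 8.2 m, d̄ = (1.19+1.67)/2 = 1.43, v̄ = (0.52+0.68)/2 = 0.6 → q = 8.2×1.43×0.6 = 7.036 m³/s
Panel 3-4: Δb = 5.4 m, d̄ = (1.67+0.00)/2 = 0.835, v̄ = (0.68+0.00)/2 = 0.34 → q = 5.4×0.835×0.34 = 1.533 m³/s
Q = Σ q = 8.924 m³/s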